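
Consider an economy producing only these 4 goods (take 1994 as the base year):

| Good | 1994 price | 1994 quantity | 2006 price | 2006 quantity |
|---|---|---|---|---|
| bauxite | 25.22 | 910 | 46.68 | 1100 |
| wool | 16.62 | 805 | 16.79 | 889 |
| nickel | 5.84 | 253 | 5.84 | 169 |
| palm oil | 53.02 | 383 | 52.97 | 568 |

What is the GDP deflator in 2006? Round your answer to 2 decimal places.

Nominal GDP 2006 = 46.68·1100 + 16.79·889 + 5.84·169 + 52.97·568 = 97348.23.
Real GDP 2006 (at 1994 prices) = 25.22·1100 + 16.62·889 + 5.84·169 + 53.02·568 = 73619.50.
Deflator = Nominal/Real × 100 = 97348.23/73619.50 × 100 = 132.232.

132.23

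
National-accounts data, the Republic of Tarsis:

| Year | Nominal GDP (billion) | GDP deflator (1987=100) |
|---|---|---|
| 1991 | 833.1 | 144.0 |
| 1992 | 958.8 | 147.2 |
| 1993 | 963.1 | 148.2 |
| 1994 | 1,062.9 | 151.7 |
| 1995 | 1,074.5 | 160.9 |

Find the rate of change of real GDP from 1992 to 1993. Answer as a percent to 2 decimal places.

-0.23%

Real GDP 1992 = 958.8/1.472 = 651.36.
Real GDP 1993 = 963.1/1.482 = 649.87.
Change = 649.87/651.36 − 1 = -0.0023.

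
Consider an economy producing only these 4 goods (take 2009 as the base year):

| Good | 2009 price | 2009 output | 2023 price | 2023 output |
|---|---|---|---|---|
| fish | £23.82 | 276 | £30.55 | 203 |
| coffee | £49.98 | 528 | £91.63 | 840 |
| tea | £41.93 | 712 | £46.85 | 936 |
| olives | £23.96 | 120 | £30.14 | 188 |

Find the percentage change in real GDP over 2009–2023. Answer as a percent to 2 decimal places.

Real GDP 2009 = Nominal GDP 2009 = 23.82·276 + 49.98·528 + 41.93·712 + 23.96·120 = 65693.12.
Real GDP 2023 (at 2009 prices) = 23.82·203 + 49.98·840 + 41.93·936 + 23.96·188 = 90569.62.
Real growth = 90569.62/65693.12 − 1 = 0.3787.

37.87%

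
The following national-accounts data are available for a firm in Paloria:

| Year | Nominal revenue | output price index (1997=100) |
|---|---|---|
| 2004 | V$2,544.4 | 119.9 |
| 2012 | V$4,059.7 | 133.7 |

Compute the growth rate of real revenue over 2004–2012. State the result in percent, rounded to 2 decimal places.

43.09%

Real revenue 2004 = 2544.4 / 1.199 = 2122.10.
Real revenue 2012 = 4059.7 / 1.337 = 3036.42.
Real growth = 3036.42 / 2122.10 − 1 = 0.4309.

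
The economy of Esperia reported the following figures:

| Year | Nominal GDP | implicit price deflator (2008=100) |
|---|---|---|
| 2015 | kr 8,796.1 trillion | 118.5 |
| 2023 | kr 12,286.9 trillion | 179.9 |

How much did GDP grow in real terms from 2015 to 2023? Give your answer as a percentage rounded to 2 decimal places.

-7.99%

Deflate each year: 2015 → 8796.1/1.185 = 7422.87; 2023 → 12286.9/1.799 = 6829.85.
So real GDP changed by 6829.85/7422.87 − 1 = -0.0799, i.e. -7.99%.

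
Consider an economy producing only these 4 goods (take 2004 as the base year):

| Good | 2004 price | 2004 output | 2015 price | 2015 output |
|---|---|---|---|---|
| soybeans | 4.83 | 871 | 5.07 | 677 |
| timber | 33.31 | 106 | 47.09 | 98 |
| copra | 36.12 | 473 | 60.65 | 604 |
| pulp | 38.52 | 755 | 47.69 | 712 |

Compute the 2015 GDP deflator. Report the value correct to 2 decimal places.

Nominal GDP 2015 = 5.07·677 + 47.09·98 + 60.65·604 + 47.69·712 = 78635.09.
Real GDP 2015 (at 2004 prices) = 4.83·677 + 33.31·98 + 36.12·604 + 38.52·712 = 55777.01.
Deflator = Nominal/Real × 100 = 78635.09/55777.01 × 100 = 140.981.

140.98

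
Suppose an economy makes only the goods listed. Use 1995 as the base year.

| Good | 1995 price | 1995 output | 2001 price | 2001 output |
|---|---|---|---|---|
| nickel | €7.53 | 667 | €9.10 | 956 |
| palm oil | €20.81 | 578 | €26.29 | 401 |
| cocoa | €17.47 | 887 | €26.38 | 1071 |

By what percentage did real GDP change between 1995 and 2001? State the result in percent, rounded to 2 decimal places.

Real GDP 1995 = Nominal GDP 1995 = 7.53·667 + 20.81·578 + 17.47·887 = 32546.58.
Real GDP 2001 (at 1995 prices) = 7.53·956 + 20.81·401 + 17.47·1071 = 34253.86.
Real growth = 34253.86/32546.58 − 1 = 0.0525.

5.25%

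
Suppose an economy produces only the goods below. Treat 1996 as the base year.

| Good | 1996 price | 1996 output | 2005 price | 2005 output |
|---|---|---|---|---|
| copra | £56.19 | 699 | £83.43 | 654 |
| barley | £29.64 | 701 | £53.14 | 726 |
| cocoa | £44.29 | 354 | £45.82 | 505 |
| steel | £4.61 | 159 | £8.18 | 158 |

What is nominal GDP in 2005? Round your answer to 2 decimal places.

£117574.40

Nominal GDP 2005 = Σ (p_2005 × q_2005) = 83.43·654 + 53.14·726 + 45.82·505 + 8.18·158 = 117574.40.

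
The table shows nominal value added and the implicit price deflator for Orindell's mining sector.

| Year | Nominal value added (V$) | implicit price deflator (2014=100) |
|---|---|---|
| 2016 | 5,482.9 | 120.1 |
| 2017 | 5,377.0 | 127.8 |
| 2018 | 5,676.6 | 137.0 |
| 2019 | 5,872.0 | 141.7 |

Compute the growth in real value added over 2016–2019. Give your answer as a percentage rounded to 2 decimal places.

Real value added 2016 = 5482.9/1.201 = 4565.28.
Real value added 2019 = 5872.0/1.417 = 4143.97.
Change = 4143.97/4565.28 − 1 = -0.0923.

-9.23%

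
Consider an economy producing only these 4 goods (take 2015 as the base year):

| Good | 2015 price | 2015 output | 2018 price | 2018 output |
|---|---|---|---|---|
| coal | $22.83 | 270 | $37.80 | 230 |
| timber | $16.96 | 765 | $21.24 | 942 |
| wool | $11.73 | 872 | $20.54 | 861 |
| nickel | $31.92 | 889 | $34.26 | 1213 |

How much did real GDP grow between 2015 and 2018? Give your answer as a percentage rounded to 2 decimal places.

21.30%

Real GDP 2015 = Nominal GDP 2015 = 22.83·270 + 16.96·765 + 11.73·872 + 31.92·889 = 57743.94.
Real GDP 2018 (at 2015 prices) = 22.83·230 + 16.96·942 + 11.73·861 + 31.92·1213 = 70045.71.
Real growth = 70045.71/57743.94 − 1 = 0.2130.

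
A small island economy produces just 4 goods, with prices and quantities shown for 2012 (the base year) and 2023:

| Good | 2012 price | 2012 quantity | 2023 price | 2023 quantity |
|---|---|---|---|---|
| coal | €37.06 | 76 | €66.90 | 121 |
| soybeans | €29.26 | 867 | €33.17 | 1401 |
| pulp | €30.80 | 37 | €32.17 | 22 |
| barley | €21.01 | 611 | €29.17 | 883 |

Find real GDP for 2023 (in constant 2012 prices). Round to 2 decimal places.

€64706.95

Real GDP 2023 = Σ (p_2012 × q_2023) = 37.06·121 + 29.26·1401 + 30.80·22 + 21.01·883 = 64706.95.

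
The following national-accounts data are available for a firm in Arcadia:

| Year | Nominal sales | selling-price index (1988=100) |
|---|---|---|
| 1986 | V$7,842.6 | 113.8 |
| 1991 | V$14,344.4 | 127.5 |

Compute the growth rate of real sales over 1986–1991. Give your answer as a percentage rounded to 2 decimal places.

63.25%

Deflate each year: 1986 → 7842.6/1.138 = 6891.56; 1991 → 14344.4/1.275 = 11250.51.
So real sales changed by 11250.51/6891.56 − 1 = 0.6325, i.e. 63.25%.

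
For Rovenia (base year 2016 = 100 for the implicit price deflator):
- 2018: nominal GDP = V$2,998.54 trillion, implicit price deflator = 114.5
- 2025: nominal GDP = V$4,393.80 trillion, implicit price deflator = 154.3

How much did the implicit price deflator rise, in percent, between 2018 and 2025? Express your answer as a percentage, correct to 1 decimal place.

Price-level change = 154.3 / 114.5 − 1 = 0.3476.

34.8%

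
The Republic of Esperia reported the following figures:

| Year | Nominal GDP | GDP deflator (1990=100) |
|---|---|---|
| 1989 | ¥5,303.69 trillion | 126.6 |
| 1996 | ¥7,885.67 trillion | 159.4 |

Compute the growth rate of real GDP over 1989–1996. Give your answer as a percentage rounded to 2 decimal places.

18.09%

Real GDP 1989 = 5303.69 / 1.266 = 4189.33.
Real GDP 1996 = 7885.67 / 1.594 = 4947.10.
Real growth = 4947.10 / 4189.33 − 1 = 0.1809.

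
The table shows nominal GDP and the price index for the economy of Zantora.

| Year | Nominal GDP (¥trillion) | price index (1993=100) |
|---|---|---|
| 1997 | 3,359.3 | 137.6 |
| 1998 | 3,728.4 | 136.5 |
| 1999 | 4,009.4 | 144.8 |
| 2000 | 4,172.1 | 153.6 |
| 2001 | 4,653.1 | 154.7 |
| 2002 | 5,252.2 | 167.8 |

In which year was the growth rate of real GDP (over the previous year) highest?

1998: real = 3728.4/1.365 = 2731.43; growth vs 1997 (2441.35) = 11.88%.
1999: real = 4009.4/1.448 = 2768.92; growth vs 1998 (2731.43) = 1.37%.
2000: real = 4172.1/1.536 = 2716.21; growth vs 1999 (2768.92) = -1.90%.
2001: real = 4653.1/1.547 = 3007.82; growth vs 2000 (2716.21) = 10.74%.
2002: real = 5252.2/1.678 = 3130.04; growth vs 2001 (3007.82) = 4.06%.

1998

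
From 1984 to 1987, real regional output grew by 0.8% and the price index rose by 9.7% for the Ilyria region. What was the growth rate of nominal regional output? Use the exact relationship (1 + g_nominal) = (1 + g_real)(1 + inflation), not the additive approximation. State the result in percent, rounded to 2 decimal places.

10.58%

(1 + g_nom) = (1 + g_real)(1 + π) = 1.0080 × 1.0970 = 1.10578.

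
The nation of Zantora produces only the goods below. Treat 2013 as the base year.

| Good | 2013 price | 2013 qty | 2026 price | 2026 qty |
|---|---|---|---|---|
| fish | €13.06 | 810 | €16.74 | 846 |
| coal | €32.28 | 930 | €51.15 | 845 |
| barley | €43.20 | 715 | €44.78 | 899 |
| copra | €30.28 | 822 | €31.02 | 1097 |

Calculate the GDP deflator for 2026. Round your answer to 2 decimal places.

Nominal GDP 2026 = 16.74·846 + 51.15·845 + 44.78·899 + 31.02·1097 = 131669.95.
Real GDP 2026 (at 2013 prices) = 13.06·846 + 32.28·845 + 43.20·899 + 30.28·1097 = 110379.32.
Deflator = Nominal/Real × 100 = 131669.95/110379.32 × 100 = 119.289.

119.29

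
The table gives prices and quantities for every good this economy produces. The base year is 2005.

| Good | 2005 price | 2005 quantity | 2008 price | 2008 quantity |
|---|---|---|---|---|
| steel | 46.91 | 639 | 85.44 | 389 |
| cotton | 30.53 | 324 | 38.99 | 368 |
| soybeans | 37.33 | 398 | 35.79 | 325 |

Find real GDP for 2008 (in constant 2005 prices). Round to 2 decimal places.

41615.28

Real GDP 2008 = Σ (p_2005 × q_2008) = 46.91·389 + 30.53·368 + 37.33·325 = 41615.28.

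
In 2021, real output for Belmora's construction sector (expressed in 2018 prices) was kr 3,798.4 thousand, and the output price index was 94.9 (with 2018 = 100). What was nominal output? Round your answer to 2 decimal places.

Nominal output = Real × (output price index/100) = 3798.4 × 0.949 = 3604.68.

kr 3,604.68 thousand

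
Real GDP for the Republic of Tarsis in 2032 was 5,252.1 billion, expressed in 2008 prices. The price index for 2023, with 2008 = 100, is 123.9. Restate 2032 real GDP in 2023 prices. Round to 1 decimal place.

Real GDP in 2023 prices = Real GDP in 2008 prices × (P_2023/P_2008) = 5252.1 × 1.239 = 6507.35.

6,507.4 billion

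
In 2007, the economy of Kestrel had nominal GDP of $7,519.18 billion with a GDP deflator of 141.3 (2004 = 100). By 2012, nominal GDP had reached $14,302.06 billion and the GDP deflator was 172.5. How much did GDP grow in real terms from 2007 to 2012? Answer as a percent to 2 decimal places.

55.80%

Deflate each year: 2007 → 7519.18/1.413 = 5321.43; 2012 → 14302.06/1.725 = 8291.05.
So real GDP changed by 8291.05/5321.43 − 1 = 0.5580, i.e. 55.80%.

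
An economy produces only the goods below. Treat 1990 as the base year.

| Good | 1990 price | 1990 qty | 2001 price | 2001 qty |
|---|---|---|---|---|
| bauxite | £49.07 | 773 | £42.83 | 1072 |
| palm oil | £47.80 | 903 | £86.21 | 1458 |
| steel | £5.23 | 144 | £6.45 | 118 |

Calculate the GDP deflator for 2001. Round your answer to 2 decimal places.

140.24

Nominal GDP 2001 = 42.83·1072 + 86.21·1458 + 6.45·118 = 172369.04.
Real GDP 2001 (at 1990 prices) = 49.07·1072 + 47.80·1458 + 5.23·118 = 122912.58.
Deflator = Nominal/Real × 100 = 172369.04/122912.58 × 100 = 140.237.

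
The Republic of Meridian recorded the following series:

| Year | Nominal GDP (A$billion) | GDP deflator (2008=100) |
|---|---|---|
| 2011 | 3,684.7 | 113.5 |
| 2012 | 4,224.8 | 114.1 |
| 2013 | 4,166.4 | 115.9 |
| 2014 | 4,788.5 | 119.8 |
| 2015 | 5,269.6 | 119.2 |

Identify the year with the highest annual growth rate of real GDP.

2012: real = 4224.8/1.141 = 3702.72; growth vs 2011 (3246.43) = 14.06%.
2013: real = 4166.4/1.159 = 3594.82; growth vs 2012 (3702.72) = -2.91%.
2014: real = 4788.5/1.198 = 3997.08; growth vs 2013 (3594.82) = 11.19%.
2015: real = 5269.6/1.192 = 4420.81; growth vs 2014 (3997.08) = 10.60%.

2012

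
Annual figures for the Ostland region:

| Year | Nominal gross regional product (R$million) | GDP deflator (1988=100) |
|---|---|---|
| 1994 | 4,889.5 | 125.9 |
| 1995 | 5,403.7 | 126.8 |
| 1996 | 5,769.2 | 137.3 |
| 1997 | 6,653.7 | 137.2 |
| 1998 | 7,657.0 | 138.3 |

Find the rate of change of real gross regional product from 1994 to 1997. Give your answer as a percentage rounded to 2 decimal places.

Real gross regional product 1994 = 4889.5/1.259 = 3883.64.
Real gross regional product 1997 = 6653.7/1.372 = 4849.64.
Change = 4849.64/3883.64 − 1 = 0.2487.

24.87%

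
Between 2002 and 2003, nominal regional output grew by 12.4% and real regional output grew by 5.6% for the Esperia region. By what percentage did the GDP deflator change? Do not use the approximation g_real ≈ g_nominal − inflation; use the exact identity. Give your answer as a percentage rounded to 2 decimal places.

(1 + g_nom) = (1 + g_real)(1 + π), so π = 1.1240 / 1.0560 − 1 = 0.06439.

6.44%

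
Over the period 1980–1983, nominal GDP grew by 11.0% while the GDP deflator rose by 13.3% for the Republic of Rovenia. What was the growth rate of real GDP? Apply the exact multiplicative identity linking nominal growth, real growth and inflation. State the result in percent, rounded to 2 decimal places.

-2.03%

(1 + g_nom) = (1 + g_real)(1 + π), so g_real = 1.1100 / 1.1330 − 1 = -0.02030.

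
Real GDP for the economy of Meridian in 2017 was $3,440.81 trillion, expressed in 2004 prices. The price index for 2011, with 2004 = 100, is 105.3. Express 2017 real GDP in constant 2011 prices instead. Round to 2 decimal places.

Real GDP in 2011 prices = Real GDP in 2004 prices × (P_2011/P_2004) = 3440.81 × 1.053 = 3623.17.

$3,623.17 trillion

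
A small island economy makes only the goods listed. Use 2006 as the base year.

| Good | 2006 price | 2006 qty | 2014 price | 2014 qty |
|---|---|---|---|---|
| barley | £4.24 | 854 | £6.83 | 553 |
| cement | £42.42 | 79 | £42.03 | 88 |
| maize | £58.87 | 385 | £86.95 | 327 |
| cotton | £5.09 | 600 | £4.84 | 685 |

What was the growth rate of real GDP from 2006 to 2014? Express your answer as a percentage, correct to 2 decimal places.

Real GDP 2006 = Nominal GDP 2006 = 4.24·854 + 42.42·79 + 58.87·385 + 5.09·600 = 32691.09.
Real GDP 2014 (at 2006 prices) = 4.24·553 + 42.42·88 + 58.87·327 + 5.09·685 = 28814.82.
Real growth = 28814.82/32691.09 − 1 = -0.1186.

-11.86%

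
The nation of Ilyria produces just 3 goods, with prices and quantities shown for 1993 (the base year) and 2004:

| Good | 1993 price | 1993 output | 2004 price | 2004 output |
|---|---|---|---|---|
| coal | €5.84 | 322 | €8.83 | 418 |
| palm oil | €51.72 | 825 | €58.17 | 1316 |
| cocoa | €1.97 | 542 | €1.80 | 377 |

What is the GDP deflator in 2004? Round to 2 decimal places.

Nominal GDP 2004 = 8.83·418 + 58.17·1316 + 1.80·377 = 80921.26.
Real GDP 2004 (at 1993 prices) = 5.84·418 + 51.72·1316 + 1.97·377 = 71247.33.
Deflator = Nominal/Real × 100 = 80921.26/71247.33 × 100 = 113.578.

113.58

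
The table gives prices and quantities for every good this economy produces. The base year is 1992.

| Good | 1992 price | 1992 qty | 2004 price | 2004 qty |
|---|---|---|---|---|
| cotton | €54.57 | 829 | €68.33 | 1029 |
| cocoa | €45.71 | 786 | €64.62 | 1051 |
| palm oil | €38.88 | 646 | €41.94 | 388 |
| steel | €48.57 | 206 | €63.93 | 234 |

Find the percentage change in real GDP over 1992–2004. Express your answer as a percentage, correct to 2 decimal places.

Real GDP 1992 = Nominal GDP 1992 = 54.57·829 + 45.71·786 + 38.88·646 + 48.57·206 = 116288.49.
Real GDP 2004 (at 1992 prices) = 54.57·1029 + 45.71·1051 + 38.88·388 + 48.57·234 = 130644.56.
Real growth = 130644.56/116288.49 − 1 = 0.1235.

12.35%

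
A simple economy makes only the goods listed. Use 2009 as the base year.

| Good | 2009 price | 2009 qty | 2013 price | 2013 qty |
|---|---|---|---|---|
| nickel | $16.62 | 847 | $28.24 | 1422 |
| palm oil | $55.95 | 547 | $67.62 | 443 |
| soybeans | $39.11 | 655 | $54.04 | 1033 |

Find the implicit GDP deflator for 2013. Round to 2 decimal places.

Nominal GDP 2013 = 28.24·1422 + 67.62·443 + 54.04·1033 = 125936.26.
Real GDP 2013 (at 2009 prices) = 16.62·1422 + 55.95·443 + 39.11·1033 = 88820.12.
Deflator = Nominal/Real × 100 = 125936.26/88820.12 × 100 = 141.788.

141.79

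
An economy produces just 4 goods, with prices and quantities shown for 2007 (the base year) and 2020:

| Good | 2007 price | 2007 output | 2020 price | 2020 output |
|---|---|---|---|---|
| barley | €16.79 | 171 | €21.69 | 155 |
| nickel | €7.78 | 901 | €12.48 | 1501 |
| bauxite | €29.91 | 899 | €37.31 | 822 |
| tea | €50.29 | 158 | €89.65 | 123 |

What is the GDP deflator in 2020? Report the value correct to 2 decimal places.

Nominal GDP 2020 = 21.69·155 + 12.48·1501 + 37.31·822 + 89.65·123 = 63790.20.
Real GDP 2020 (at 2007 prices) = 16.79·155 + 7.78·1501 + 29.91·822 + 50.29·123 = 45051.92.
Deflator = Nominal/Real × 100 = 63790.20/45051.92 × 100 = 141.593.

141.59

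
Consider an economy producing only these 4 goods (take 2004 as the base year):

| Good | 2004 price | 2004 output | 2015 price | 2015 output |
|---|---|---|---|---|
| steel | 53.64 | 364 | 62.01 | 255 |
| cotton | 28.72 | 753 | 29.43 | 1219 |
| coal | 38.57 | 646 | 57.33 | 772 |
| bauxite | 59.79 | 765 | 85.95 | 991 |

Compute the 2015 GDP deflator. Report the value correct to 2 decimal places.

Nominal GDP 2015 = 62.01·255 + 29.43·1219 + 57.33·772 + 85.95·991 = 181122.93.
Real GDP 2015 (at 2004 prices) = 53.64·255 + 28.72·1219 + 38.57·772 + 59.79·991 = 137715.81.
Deflator = Nominal/Real × 100 = 181122.93/137715.81 × 100 = 131.519.

131.52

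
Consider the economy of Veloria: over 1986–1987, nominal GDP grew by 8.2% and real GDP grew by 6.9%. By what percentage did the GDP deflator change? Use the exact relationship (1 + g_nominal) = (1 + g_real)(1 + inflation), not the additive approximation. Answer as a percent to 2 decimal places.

(1 + g_nom) = (1 + g_real)(1 + π), so π = 1.0820 / 1.0690 − 1 = 0.01216.

1.22%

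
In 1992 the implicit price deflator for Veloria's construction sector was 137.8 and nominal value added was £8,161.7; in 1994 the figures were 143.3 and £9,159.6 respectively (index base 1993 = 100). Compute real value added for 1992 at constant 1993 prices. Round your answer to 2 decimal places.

£5,922.86

Real value added = Nominal / (implicit price deflator/100) = 8161.7 / 1.378 = 5922.86.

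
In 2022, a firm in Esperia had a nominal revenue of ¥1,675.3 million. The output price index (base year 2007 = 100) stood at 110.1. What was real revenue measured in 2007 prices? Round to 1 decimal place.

¥1,521.6 million

Real revenue = Nominal / (output price index/100) = 1675.3 / 1.101 = 1521.62.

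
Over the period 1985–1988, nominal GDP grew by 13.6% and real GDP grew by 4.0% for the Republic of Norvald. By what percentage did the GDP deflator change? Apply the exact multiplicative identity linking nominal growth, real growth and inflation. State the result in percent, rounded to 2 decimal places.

(1 + g_nom) = (1 + g_real)(1 + π), so π = 1.1360 / 1.0400 − 1 = 0.09231.

9.23%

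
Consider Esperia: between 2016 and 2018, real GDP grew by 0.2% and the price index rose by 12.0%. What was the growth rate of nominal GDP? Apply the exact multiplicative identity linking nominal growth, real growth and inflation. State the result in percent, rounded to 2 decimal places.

12.22%

(1 + g_nom) = (1 + g_real)(1 + π) = 1.0020 × 1.1200 = 1.12224.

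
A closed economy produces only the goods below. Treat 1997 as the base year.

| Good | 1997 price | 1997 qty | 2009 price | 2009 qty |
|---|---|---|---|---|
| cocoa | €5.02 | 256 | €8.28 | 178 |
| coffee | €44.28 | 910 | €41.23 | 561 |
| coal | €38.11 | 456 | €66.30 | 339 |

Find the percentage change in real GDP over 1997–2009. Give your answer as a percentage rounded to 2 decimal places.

-34.44%

Real GDP 1997 = Nominal GDP 1997 = 5.02·256 + 44.28·910 + 38.11·456 = 58958.08.
Real GDP 2009 (at 1997 prices) = 5.02·178 + 44.28·561 + 38.11·339 = 38653.93.
Real growth = 38653.93/58958.08 − 1 = -0.3444.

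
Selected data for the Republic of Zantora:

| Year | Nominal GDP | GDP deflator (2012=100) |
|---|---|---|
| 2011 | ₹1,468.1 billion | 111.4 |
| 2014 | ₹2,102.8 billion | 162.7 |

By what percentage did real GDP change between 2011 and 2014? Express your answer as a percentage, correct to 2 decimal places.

-1.93%

Real GDP 2011 = 1468.1 / 1.114 = 1317.86.
Real GDP 2014 = 2102.8 / 1.627 = 1292.44.
Real growth = 1292.44 / 1317.86 − 1 = -0.0193.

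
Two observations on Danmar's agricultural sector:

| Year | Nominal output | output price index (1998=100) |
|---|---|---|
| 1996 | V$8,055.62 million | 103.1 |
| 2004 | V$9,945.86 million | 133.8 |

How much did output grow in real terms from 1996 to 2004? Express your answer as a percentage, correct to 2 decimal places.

-4.86%

Deflate each year: 1996 → 8055.62/1.031 = 7813.40; 2004 → 9945.86/1.338 = 7433.38.
So real output changed by 7433.38/7813.40 − 1 = -0.0486, i.e. -4.86%.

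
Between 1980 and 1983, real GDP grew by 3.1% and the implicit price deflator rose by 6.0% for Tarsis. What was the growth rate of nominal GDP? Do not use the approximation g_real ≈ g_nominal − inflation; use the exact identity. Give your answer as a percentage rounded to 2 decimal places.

9.29%

(1 + g_nom) = (1 + g_real)(1 + π) = 1.0310 × 1.0600 = 1.09286.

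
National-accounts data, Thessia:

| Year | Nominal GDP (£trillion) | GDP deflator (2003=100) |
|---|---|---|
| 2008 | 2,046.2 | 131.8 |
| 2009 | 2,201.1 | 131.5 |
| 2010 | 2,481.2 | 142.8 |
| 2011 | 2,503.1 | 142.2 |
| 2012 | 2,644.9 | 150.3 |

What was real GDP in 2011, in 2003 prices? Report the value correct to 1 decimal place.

Real GDP 2011 = 2503.1 / 1.422 = 1760.27.

£1,760.3 trillion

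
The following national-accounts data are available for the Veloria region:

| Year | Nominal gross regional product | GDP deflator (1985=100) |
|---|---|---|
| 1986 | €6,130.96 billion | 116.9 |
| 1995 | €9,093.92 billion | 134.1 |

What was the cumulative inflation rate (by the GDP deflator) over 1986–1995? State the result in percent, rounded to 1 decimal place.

14.7%

Price-level change = 134.1 / 116.9 − 1 = 0.1471.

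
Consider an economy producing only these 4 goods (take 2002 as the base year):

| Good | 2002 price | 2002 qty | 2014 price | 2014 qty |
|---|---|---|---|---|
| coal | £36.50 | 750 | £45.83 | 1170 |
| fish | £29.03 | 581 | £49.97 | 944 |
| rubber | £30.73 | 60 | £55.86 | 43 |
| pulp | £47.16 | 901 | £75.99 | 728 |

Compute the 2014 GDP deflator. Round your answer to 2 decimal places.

Nominal GDP 2014 = 45.83·1170 + 49.97·944 + 55.86·43 + 75.99·728 = 158515.48.
Real GDP 2014 (at 2002 prices) = 36.50·1170 + 29.03·944 + 30.73·43 + 47.16·728 = 105763.19.
Deflator = Nominal/Real × 100 = 158515.48/105763.19 × 100 = 149.878.

149.88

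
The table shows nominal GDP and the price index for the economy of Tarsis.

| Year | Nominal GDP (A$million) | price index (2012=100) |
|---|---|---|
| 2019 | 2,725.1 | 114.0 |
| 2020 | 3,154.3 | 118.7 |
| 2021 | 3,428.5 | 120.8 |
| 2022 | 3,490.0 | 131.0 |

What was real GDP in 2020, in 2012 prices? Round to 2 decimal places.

A$2,657.37 million

Real GDP 2020 = 3154.3 / 1.187 = 2657.37.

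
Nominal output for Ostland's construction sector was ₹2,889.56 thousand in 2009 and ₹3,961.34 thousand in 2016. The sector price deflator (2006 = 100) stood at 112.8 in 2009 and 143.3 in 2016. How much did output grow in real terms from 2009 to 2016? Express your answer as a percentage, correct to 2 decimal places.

Real output 2009 = 2889.56 / 1.128 = 2561.67.
Real output 2016 = 3961.34 / 1.433 = 2764.37.
Real growth = 2764.37 / 2561.67 − 1 = 0.0791.

7.91%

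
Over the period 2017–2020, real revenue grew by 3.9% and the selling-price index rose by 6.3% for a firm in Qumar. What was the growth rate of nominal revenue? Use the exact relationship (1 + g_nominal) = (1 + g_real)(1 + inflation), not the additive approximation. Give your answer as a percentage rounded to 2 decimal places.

(1 + g_nom) = (1 + g_real)(1 + π) = 1.0390 × 1.0630 = 1.10446.

10.45%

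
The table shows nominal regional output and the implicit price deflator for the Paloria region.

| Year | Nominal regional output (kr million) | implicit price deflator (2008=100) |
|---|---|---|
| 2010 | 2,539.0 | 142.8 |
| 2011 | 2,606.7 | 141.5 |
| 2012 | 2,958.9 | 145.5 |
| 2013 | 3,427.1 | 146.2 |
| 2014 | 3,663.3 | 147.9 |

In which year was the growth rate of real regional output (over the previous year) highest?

2013

2011: real = 2606.7/1.415 = 1842.19; growth vs 2010 (1778.01) = 3.61%.
2012: real = 2958.9/1.455 = 2033.61; growth vs 2011 (1842.19) = 10.39%.
2013: real = 3427.1/1.462 = 2344.12; growth vs 2012 (2033.61) = 15.27%.
2014: real = 3663.3/1.479 = 2476.88; growth vs 2013 (2344.12) = 5.66%.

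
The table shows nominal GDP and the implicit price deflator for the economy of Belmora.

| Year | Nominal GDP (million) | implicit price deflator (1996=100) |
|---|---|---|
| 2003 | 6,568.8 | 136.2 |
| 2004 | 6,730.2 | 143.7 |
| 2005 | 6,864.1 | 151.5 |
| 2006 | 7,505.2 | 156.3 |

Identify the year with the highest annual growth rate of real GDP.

2004: real = 6730.2/1.437 = 4683.51; growth vs 2003 (4822.91) = -2.89%.
2005: real = 6864.1/1.515 = 4530.76; growth vs 2004 (4683.51) = -3.26%.
2006: real = 7505.2/1.563 = 4801.79; growth vs 2005 (4530.76) = 5.98%.

2006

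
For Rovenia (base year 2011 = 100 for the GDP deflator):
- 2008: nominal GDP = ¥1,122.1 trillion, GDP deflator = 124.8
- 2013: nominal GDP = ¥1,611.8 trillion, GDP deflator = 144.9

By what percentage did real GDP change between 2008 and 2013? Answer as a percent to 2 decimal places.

23.72%

Deflate each year: 2008 → 1122.1/1.248 = 899.12; 2013 → 1611.8/1.449 = 1112.35.
So real GDP changed by 1112.35/899.12 − 1 = 0.2372, i.e. 23.72%.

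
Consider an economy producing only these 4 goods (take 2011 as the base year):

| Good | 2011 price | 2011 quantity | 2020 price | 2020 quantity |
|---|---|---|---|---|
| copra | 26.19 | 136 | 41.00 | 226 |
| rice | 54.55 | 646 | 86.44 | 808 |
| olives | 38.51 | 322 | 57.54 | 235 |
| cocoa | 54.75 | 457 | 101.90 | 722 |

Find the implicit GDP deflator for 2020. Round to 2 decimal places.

Nominal GDP 2020 = 41.00·226 + 86.44·808 + 57.54·235 + 101.90·722 = 166203.22.
Real GDP 2020 (at 2011 prices) = 26.19·226 + 54.55·808 + 38.51·235 + 54.75·722 = 98574.69.
Deflator = Nominal/Real × 100 = 166203.22/98574.69 × 100 = 168.606.

168.61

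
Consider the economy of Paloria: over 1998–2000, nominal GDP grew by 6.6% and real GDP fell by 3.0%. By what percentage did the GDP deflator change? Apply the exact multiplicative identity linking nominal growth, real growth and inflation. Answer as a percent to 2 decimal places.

(1 + g_nom) = (1 + g_real)(1 + π), so π = 1.0660 / 0.9700 − 1 = 0.09897.

9.90%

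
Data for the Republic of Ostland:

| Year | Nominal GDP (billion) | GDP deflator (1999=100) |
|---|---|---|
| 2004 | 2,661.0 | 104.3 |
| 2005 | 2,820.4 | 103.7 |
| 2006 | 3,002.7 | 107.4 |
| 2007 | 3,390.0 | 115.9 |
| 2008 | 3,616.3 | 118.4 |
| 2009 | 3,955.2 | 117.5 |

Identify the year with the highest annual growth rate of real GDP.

2009

2005: real = 2820.4/1.037 = 2719.77; growth vs 2004 (2551.29) = 6.60%.
2006: real = 3002.7/1.074 = 2795.81; growth vs 2005 (2719.77) = 2.80%.
2007: real = 3390.0/1.159 = 2924.94; growth vs 2006 (2795.81) = 4.62%.
2008: real = 3616.3/1.184 = 3054.31; growth vs 2007 (2924.94) = 4.42%.
2009: real = 3955.2/1.175 = 3366.13; growth vs 2008 (3054.31) = 10.21%.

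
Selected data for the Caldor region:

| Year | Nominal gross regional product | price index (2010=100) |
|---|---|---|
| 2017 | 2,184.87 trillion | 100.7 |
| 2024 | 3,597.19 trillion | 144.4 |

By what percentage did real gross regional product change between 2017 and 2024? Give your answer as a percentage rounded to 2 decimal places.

14.82%

Real gross regional product 2017 = 2184.87 / 1.007 = 2169.68.
Real gross regional product 2024 = 3597.19 / 1.444 = 2491.13.
Real growth = 2491.13 / 2169.68 − 1 = 0.1482.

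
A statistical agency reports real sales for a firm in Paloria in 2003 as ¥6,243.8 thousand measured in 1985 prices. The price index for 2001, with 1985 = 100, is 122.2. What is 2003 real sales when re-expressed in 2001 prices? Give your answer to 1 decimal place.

¥7,629.9 thousand

Real sales in 2001 prices = Real sales in 1985 prices × (P_2001/P_1985) = 6243.8 × 1.222 = 7629.92.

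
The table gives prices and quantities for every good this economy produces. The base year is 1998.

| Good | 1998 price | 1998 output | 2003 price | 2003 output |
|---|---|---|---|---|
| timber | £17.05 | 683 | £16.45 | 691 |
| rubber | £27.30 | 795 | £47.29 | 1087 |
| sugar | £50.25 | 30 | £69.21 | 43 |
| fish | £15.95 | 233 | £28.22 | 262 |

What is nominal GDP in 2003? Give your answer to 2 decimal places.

Nominal GDP 2003 = Σ (p_2003 × q_2003) = 16.45·691 + 47.29·1087 + 69.21·43 + 28.22·262 = 73140.85.

£73140.85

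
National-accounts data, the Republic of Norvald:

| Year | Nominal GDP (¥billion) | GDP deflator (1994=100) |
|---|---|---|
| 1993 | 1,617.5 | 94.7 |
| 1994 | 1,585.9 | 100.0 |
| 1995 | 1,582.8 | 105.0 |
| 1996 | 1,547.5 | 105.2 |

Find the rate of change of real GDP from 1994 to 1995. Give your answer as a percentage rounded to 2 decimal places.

Real GDP 1994 = 1585.9/1.000 = 1585.90.
Real GDP 1995 = 1582.8/1.050 = 1507.43.
Change = 1507.43/1585.90 − 1 = -0.0495.

-4.95%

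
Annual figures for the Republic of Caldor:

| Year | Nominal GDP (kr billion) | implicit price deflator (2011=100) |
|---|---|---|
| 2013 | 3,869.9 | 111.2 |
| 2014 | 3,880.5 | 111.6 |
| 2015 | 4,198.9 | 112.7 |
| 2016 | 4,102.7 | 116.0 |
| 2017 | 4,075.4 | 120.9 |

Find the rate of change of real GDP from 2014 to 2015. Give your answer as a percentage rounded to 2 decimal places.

Real GDP 2014 = 3880.5/1.116 = 3477.15.
Real GDP 2015 = 4198.9/1.127 = 3725.73.
Change = 3725.73/3477.15 − 1 = 0.0715.

7.15%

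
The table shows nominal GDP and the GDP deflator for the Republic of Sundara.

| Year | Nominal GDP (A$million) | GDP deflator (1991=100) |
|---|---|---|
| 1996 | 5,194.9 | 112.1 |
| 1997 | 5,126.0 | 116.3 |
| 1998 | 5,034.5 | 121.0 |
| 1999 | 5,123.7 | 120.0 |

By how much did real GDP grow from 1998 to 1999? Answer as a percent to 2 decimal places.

2.62%

Real GDP 1998 = 5034.5/1.210 = 4160.74.
Real GDP 1999 = 5123.7/1.200 = 4269.75.
Change = 4269.75/4160.74 − 1 = 0.0262.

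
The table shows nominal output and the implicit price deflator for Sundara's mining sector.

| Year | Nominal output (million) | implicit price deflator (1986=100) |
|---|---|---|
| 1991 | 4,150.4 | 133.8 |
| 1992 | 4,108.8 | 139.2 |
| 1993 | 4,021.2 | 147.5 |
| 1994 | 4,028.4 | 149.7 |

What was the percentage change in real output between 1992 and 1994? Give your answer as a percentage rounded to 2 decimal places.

-8.83%

Real output 1992 = 4108.8/1.392 = 2951.72.
Real output 1994 = 4028.4/1.497 = 2690.98.
Change = 2690.98/2951.72 − 1 = -0.0883.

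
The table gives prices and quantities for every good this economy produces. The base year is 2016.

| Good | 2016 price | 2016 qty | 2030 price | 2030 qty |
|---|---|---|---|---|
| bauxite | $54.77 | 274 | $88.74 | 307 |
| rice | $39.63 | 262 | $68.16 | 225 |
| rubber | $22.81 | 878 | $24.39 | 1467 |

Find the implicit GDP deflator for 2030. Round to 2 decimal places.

132.38

Nominal GDP 2030 = 88.74·307 + 68.16·225 + 24.39·1467 = 78359.31.
Real GDP 2030 (at 2016 prices) = 54.77·307 + 39.63·225 + 22.81·1467 = 59193.41.
Deflator = Nominal/Real × 100 = 78359.31/59193.41 × 100 = 132.378.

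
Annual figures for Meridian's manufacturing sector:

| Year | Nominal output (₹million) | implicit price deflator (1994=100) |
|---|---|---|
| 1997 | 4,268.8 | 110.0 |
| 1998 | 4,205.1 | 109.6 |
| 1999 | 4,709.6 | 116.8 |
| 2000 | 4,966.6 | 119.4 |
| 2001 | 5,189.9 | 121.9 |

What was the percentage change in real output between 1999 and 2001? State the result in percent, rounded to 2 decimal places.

Real output 1999 = 4709.6/1.168 = 4032.19.
Real output 2001 = 5189.9/1.219 = 4257.51.
Change = 4257.51/4032.19 − 1 = 0.0559.

5.59%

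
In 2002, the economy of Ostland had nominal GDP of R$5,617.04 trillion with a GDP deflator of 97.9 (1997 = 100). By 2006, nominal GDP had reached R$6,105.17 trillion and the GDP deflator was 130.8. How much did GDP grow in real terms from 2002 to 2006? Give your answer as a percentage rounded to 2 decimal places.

-18.65%

Deflate each year: 2002 → 5617.04/0.979 = 5737.53; 2006 → 6105.17/1.308 = 4667.56.
So real GDP changed by 4667.56/5737.53 − 1 = -0.1865, i.e. -18.65%.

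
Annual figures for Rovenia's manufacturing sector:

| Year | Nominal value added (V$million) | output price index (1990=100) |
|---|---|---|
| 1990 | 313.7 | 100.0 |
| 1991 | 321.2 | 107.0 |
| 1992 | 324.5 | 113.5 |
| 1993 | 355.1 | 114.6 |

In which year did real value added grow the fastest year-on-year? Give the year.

1993

1991: real = 321.2/1.070 = 300.19; growth vs 1990 (313.70) = -4.31%.
1992: real = 324.5/1.135 = 285.90; growth vs 1991 (300.19) = -4.76%.
1993: real = 355.1/1.146 = 309.86; growth vs 1992 (285.90) = 8.38%.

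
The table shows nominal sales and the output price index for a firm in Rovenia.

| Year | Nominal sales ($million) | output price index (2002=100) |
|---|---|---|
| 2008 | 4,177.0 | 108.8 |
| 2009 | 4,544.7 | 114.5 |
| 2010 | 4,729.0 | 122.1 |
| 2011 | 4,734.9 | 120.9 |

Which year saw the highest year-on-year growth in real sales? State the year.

2009: real = 4544.7/1.145 = 3969.17; growth vs 2008 (3839.15) = 3.39%.
2010: real = 4729.0/1.221 = 3873.05; growth vs 2009 (3969.17) = -2.42%.
2011: real = 4734.9/1.209 = 3916.38; growth vs 2010 (3873.05) = 1.12%.

2009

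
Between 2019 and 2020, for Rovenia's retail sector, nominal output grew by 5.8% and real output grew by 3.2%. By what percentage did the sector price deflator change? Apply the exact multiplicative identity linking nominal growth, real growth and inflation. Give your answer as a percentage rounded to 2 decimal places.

2.52%

(1 + g_nom) = (1 + g_real)(1 + π), so π = 1.0580 / 1.0320 − 1 = 0.02519.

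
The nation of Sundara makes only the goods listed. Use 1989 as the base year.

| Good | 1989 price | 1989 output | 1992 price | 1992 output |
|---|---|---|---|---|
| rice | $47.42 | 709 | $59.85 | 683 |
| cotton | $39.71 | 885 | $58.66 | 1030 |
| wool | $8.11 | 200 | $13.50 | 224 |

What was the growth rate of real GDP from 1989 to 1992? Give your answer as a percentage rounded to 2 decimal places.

6.71%

Real GDP 1989 = Nominal GDP 1989 = 47.42·709 + 39.71·885 + 8.11·200 = 70386.13.
Real GDP 1992 (at 1989 prices) = 47.42·683 + 39.71·1030 + 8.11·224 = 75105.80.
Real growth = 75105.80/70386.13 − 1 = 0.0671.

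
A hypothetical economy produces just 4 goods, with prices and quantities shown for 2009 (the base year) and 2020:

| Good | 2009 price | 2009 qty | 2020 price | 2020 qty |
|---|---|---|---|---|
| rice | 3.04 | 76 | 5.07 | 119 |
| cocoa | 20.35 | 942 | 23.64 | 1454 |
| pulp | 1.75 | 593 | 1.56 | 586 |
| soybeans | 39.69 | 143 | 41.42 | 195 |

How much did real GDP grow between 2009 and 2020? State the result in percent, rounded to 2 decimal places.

48.26%

Real GDP 2009 = Nominal GDP 2009 = 3.04·76 + 20.35·942 + 1.75·593 + 39.69·143 = 26114.16.
Real GDP 2020 (at 2009 prices) = 3.04·119 + 20.35·1454 + 1.75·586 + 39.69·195 = 38715.71.
Real growth = 38715.71/26114.16 − 1 = 0.4826.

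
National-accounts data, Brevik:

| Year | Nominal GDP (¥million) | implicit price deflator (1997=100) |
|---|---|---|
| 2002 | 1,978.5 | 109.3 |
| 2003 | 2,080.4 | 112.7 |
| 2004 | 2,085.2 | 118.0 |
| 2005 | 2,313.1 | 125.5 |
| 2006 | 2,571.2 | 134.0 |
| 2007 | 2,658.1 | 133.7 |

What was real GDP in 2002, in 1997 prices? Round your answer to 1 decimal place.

Real GDP 2002 = 1978.5 / 1.093 = 1810.16.

¥1,810.2 million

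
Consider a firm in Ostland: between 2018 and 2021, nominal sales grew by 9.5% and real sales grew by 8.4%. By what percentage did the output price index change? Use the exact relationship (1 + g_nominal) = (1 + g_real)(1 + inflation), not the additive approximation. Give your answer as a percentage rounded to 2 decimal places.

(1 + g_nom) = (1 + g_real)(1 + π), so π = 1.0950 / 1.0840 − 1 = 0.01015.

1.01%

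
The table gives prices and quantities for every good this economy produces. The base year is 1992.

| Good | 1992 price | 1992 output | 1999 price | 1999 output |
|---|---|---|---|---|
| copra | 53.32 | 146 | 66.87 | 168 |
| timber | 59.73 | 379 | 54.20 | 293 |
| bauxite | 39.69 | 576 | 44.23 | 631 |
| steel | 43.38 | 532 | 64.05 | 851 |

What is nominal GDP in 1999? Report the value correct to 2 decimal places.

109530.44

Nominal GDP 1999 = Σ (p_1999 × q_1999) = 66.87·168 + 54.20·293 + 44.23·631 + 64.05·851 = 109530.44.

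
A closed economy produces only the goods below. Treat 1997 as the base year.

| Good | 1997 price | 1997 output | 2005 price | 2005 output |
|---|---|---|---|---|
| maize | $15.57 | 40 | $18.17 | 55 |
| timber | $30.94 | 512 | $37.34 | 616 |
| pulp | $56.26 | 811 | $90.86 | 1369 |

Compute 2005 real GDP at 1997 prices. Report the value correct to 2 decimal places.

$96935.33

Real GDP 2005 = Σ (p_1997 × q_2005) = 15.57·55 + 30.94·616 + 56.26·1369 = 96935.33.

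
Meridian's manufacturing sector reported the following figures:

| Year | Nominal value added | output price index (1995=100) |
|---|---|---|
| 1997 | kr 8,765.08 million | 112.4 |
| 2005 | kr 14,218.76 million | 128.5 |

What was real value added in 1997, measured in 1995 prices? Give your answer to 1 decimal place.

kr 7,798.1 million

Real value added = Nominal / (output price index/100) = 8765.08 / 1.124 = 7798.11.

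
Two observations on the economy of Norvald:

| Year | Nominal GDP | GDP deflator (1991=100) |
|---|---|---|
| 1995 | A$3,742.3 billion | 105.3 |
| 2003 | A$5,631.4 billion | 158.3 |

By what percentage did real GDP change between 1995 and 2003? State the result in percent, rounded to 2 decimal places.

0.10%

Deflate each year: 1995 → 3742.3/1.053 = 3553.94; 2003 → 5631.4/1.583 = 3557.42.
So real GDP changed by 3557.42/3553.94 − 1 = 0.0010, i.e. 0.10%.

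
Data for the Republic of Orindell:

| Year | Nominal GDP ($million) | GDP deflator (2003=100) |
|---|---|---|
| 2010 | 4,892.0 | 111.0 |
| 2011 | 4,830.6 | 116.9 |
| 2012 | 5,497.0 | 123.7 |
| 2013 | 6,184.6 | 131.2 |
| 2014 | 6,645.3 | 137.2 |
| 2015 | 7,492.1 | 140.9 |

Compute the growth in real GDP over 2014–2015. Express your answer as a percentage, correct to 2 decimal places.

9.78%

Real GDP 2014 = 6645.3/1.372 = 4843.51.
Real GDP 2015 = 7492.1/1.409 = 5317.32.
Change = 5317.32/4843.51 − 1 = 0.0978.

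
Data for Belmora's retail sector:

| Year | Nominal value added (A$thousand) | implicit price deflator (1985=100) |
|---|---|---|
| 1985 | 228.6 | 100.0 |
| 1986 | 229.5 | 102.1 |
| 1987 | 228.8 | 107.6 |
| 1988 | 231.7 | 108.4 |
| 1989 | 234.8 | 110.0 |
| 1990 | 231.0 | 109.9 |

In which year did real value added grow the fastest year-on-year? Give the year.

1986: real = 229.5/1.021 = 224.78; growth vs 1985 (228.60) = -1.67%.
1987: real = 228.8/1.076 = 212.64; growth vs 1986 (224.78) = -5.40%.
1988: real = 231.7/1.084 = 213.75; growth vs 1987 (212.64) = 0.52%.
1989: real = 234.8/1.100 = 213.45; growth vs 1988 (213.75) = -0.14%.
1990: real = 231.0/1.099 = 210.19; growth vs 1989 (213.45) = -1.53%.

1988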